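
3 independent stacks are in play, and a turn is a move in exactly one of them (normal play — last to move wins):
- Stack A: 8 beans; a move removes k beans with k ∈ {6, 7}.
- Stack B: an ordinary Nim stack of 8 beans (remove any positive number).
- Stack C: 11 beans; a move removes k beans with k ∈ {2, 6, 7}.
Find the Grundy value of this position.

8

Grundy values for stack A (subtraction set {6, 7}):
k:     0  1  2  3  4  5  6  7  8
g(k):  0  0  0  0  0  0  1  1  1
So g(8) = 1.
Stack B is a plain Nim stack of size 8, so its Grundy value is 8.
For stack C, compute g(0), g(1), … with moves {2, 6, 7}:
g(0) = mex{} = 0
g(1) = mex{} = 0
g(2) = mex{0} = 1
g(3) = mex{0} = 1
g(4) = mex{1} = 0
g(5) = mex{1} = 0
g(6) = mex{0} = 1
g(7) = mex{0} = 1
g(8) = mex{0,1} = 2
g(9) = mex{1} = 0
g(10) = mex{0,1,2} = 3
g(11) = mex{0} = 1
So g(11) = 1.
The value of a disjunctive sum is the nim-sum of the parts.
Combined value = 1 XOR 8 XOR 1 = 8.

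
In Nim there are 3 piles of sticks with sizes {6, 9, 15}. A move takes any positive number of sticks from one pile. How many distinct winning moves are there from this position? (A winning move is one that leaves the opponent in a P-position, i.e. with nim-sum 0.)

0

Compute the nim-sum pairwise:
6 ^ 9 = 15
15 ^ 15 = 0
The nim-sum is already 0, so every move leaves a nonzero nim-sum — there are no winning moves.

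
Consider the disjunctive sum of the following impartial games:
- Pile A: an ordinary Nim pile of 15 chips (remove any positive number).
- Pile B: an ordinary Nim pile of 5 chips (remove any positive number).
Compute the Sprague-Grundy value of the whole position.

10

Pile A is a plain Nim pile of size 15, so its Grundy value is 15.
Pile B is a plain Nim pile of size 5, so its Grundy value is 5.
By the Sprague-Grundy theorem, the Grundy value of a sum of independent games is the XOR of the component values.
Combined value = 15 ⊕ 5 = 10.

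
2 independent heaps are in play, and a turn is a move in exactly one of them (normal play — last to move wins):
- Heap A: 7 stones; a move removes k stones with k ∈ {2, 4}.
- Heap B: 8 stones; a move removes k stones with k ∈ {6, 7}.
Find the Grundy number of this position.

1

Grundy values for heap A (subtraction set {2, 4}):
k:     0  1  2  3  4  5  6  7
g(k):  0  0  1  1  2  2  0  0
So g(7) = 0.
For heap B, compute g(0), g(1), … with moves {6, 7}:
k:     0  1  2  3  4  5  6  7  8
g(k):  0  0  0  0  0  0  1  1  1
So g(8) = 1.
The value of a disjunctive sum is the nim-sum of the parts.
Combined value = 0 ⊕ 1 = 1.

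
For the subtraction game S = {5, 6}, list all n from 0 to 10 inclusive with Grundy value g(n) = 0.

Compute g(0), g(1), … for moves {5, 6}:
g(0) = mex{} = 0
g(1) = mex{} = 0
g(2) = mex{} = 0
g(3) = mex{} = 0
g(4) = mex{} = 0
g(5) = mex{0} = 1
g(6) = mex{0} = 1
g(7) = mex{0} = 1
g(8) = mex{0} = 1
g(9) = mex{0} = 1
g(10) = mex{0,1} = 2
The P-positions (g = 0) in 0..10 are 0, 1, 2, 3, 4.

0, 1, 2, 3, 4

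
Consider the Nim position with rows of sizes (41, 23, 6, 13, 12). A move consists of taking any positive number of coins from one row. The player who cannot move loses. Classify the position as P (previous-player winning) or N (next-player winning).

N-position

Nim-sum: 41 ^ 23 ^ 6 ^ 13 ^ 12 = 57.
The nim-sum is 57 ≠ 0, so this is an N-position: the player to move can win.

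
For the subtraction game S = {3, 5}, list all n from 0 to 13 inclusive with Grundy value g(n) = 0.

0, 1, 2, 8, 9, 10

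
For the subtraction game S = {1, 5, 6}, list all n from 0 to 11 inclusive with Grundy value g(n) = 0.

0, 2, 4, 11

Grundy values for subtraction set {1, 5, 6}:
g(0) = mex{} = 0
g(1) = mex{0} = 1
g(2) = mex{1} = 0
g(3) = mex{0} = 1
g(4) = mex{1} = 0
g(5) = mex{0} = 1
g(6) = mex{0,1} = 2
g(7) = mex{0,1,2} = 3
g(8) = mex{0,1,3} = 2
g(9) = mex{0,1,2} = 3
g(10) = mex{0,1,3} = 2
g(11) = mex{1,2} = 0
The P-positions (g = 0) in 0..11 are 0, 2, 4, 11.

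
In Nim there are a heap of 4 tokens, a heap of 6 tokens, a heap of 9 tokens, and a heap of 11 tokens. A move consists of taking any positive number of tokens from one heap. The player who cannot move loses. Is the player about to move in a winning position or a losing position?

Losing position

Nim-sum: 4 ^ 6 ^ 9 ^ 11 = 0.
The nim-sum is 0, so this is a P-position: the player to move is in a losing position under optimal play.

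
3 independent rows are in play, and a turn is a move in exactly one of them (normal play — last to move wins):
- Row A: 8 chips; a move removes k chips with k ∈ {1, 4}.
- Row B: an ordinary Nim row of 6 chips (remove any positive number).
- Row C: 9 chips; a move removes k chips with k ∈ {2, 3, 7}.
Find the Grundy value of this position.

5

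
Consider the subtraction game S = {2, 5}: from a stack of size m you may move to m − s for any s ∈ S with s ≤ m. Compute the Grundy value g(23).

1

Build the Grundy sequence with g(k) = mex{g(k−s) : s ∈ {2, 5}, s ≤ k}:
k:     0  1  2  3  4  5  6  7  8  9 10 11 12 13 14 15 16 17 18 19 20 21 22 23
g(k):  0  0  1  1  0  2  1  0  0  1  1  0  2  1  0  0  1  1  0  2  1  0  0  1
So g(23) = 1.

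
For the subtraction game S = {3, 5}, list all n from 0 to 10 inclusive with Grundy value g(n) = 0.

Compute g(0), g(1), … for moves {3, 5}:
k:     0  1  2  3  4  5  6  7  8  9 10
g(k):  0  0  0  1  1  1  2  2  0  0  0
The P-positions (g = 0) in 0..10 are 0, 1, 2, 8, 9, 10.

0, 1, 2, 8, 9, 10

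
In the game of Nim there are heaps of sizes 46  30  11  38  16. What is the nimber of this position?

13

Nim-sum: 46 ⊕ 30 ⊕ 11 ⊕ 38 ⊕ 16 = 13.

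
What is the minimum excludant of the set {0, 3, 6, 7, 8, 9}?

1

0 is in the set but 1 is not, so the mex is 1.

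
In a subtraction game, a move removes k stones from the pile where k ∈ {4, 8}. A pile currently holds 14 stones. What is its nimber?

0

Build the Grundy sequence with g(k) = mex{g(k−s) : s ∈ {4, 8}, s ≤ k}:
g(0) = mex{} = 0
g(1) = mex{} = 0
g(2) = mex{} = 0
g(3) = mex{} = 0
g(4) = mex{0} = 1
g(5) = mex{0} = 1
g(6) = mex{0} = 1
g(7) = mex{0} = 1
g(8) = mex{0,1} = 2
g(9) = mex{0,1} = 2
g(10) = mex{0,1} = 2
g(11) = mex{0,1} = 2
g(12) = mex{1,2} = 0
g(13) = mex{1,2} = 0
g(14) = mex{1,2} = 0
So g(14) = 0.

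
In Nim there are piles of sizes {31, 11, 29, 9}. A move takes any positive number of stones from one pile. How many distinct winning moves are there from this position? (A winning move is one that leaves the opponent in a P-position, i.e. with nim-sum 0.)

In binary:
  11111  (31)
  01011  (11)
  11101  (29)
  01001  (9)
  -----
  00000  (0)
The nim-sum is already 0, so every move leaves a nonzero nim-sum — there are no winning moves.

0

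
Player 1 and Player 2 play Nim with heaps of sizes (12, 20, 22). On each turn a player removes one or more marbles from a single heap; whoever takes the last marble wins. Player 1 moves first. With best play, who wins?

Nim-sum: 12 XOR 20 XOR 22 = 14.
The nim-sum is 14 ≠ 0, so this is an N-position: the player to move can win; Player 1 has a winning move.

Player 1 wins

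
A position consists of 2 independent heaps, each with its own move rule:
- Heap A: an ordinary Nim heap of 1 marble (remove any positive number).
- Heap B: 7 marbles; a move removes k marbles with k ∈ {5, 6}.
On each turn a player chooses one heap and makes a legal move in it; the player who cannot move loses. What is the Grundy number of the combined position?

Heap A is a plain Nim heap of size 1, so its Grundy value is 1.
Grundy values for heap B (subtraction set {5, 6}):
k:     0  1  2  3  4  5  6  7
g(k):  0  0  0  0  0  1  1  1
So g(7) = 1.
By the Sprague-Grundy theorem, the Grundy value of a sum of independent games is the XOR of the component values.
Combined value = 1 XOR 1 = 0.

0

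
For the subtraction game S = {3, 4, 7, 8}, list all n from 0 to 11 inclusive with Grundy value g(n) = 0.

0, 1, 2, 11

Compute g(0), g(1), … for moves {3, 4, 7, 8}:
k:     0  1  2  3  4  5  6  7  8  9 10 11
g(k):  0  0  0  1  1  1  2  2  2  3  3  0
The P-positions (g = 0) in 0..11 are 0, 1, 2, 11.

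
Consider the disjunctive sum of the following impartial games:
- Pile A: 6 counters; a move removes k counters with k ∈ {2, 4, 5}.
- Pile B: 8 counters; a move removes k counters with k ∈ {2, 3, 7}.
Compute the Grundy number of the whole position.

For pile A, compute g(0), g(1), … with moves {2, 4, 5}:
k:     0  1  2  3  4  5  6
g(k):  0  0  1  1  2  2  3
So g(6) = 3.
Build the Grundy sequence for pile B with g(k) = mex{g(k−s) : s ∈ {2, 3, 7}, s ≤ k}:
g(0) = mex{} = 0
g(1) = mex{} = 0
g(2) = mex{0} = 1
g(3) = mex{0} = 1
g(4) = mex{0,1} = 2
g(5) = mex{1} = 0
g(6) = mex{1,2} = 0
g(7) = mex{0,2} = 1
g(8) = mex{0} = 1
So g(8) = 1.
By the Sprague-Grundy theorem, the Grundy value of a sum of independent games is the XOR of the component values.
Combined value = 3 XOR 1 = 2.

2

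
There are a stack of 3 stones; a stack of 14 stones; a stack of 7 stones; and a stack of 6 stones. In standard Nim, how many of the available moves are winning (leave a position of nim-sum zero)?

Compute the nim-sum pairwise:
3 ^ 14 = 13
13 ^ 7 = 10
10 ^ 6 = 12
The overall nim-sum is X = 12. A stack of size p has a winning move iff p XOR X < p (reduce it to p XOR X).
  3: 3 XOR 12 = 15 ≥ 3 — no move.
  14: 14 XOR 12 = 2 < 14 — winning move (to 2).
  7: 7 XOR 12 = 11 ≥ 7 — no move.
  6: 6 XOR 12 = 10 ≥ 6 — no move.
That gives 1 winning move.

1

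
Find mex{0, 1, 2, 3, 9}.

The values 0, 1, 2, 3 are all present; 4 is the first non-negative integer missing from the set.

4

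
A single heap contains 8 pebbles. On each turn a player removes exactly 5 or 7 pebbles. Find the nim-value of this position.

1

Build the Grundy sequence with g(k) = mex{g(k−s) : s ∈ {5, 7}, s ≤ k}:
k:     0  1  2  3  4  5  6  7  8
g(k):  0  0  0  0  0  1  1  1  1
So g(8) = 1.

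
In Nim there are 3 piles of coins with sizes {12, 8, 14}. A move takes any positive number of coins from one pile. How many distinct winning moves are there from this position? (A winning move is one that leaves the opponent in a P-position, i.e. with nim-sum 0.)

Nim-sum: 12 ⊕ 8 ⊕ 14 = 10.
The overall nim-sum is X = 10. A pile of size p has a winning move iff p XOR X < p (reduce it to p XOR X).
  12: 12 XOR 10 = 6 < 12 — winning move (to 6).
  8: 8 XOR 10 = 2 < 8 — winning move (to 2).
  14: 14 XOR 10 = 4 < 14 — winning move (to 4).
That gives 3 winning moves.

3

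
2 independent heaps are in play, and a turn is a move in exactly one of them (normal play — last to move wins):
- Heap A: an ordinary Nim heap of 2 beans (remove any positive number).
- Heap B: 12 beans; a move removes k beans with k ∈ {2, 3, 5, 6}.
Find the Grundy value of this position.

0

Heap A is a plain Nim heap of size 2, so its Grundy value is 2.
Build the Grundy sequence for heap B with g(k) = mex{g(k−s) : s ∈ {2, 3, 5, 6}, s ≤ k}:
k:     0  1  2  3  4  5  6  7  8  9 10 11 12
g(k):  0  0  1  1  2  2  3  3  0  0  1  1  2
So g(12) = 2.
The value of a disjunctive sum is the nim-sum of the parts.
Combined value = 2 XOR 2 = 0.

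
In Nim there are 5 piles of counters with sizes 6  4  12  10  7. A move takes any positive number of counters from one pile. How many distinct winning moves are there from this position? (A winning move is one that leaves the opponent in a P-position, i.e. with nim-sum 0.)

Nim-sum: 6 ⊕ 4 ⊕ 12 ⊕ 10 ⊕ 7 = 3.
The overall nim-sum is X = 3. A pile of size p has a winning move iff p XOR X < p (reduce it to p XOR X).
  6: 6 XOR 3 = 5 < 6 — winning move (to 5).
  4: 4 XOR 3 = 7 ≥ 4 — no move.
  12: 12 XOR 3 = 15 ≥ 12 — no move.
  10: 10 XOR 3 = 9 < 10 — winning move (to 9).
  7: 7 XOR 3 = 4 < 7 — winning move (to 4).
That gives 3 winning moves.

3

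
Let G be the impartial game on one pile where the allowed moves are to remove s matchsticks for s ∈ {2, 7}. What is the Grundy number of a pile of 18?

Build the Grundy sequence with g(k) = mex{g(k−s) : s ∈ {2, 7}, s ≤ k}:
k:     0  1  2  3  4  5  6  7  8  9 10 11 12 13 14 15 16 17 18
g(k):  0  0  1  1  0  0  1  1  2  0  0  1  1  0  0  1  1  2  0
So g(18) = 0.

0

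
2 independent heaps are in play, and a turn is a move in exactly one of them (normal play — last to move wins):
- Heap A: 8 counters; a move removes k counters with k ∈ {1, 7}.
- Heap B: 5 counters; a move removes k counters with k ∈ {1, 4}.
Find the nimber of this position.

For heap A, compute g(0), g(1), … with moves {1, 7}:
g(0) = mex{} = 0
g(1) = mex{0} = 1
g(2) = mex{1} = 0
g(3) = mex{0} = 1
g(4) = mex{1} = 0
g(5) = mex{0} = 1
g(6) = mex{1} = 0
g(7) = mex{0} = 1
g(8) = mex{1} = 0
So g(8) = 0.
Grundy values for heap B (subtraction set {1, 4}):
g(0) = mex{} = 0
g(1) = mex{0} = 1
g(2) = mex{1} = 0
g(3) = mex{0} = 1
g(4) = mex{0,1} = 2
g(5) = mex{1,2} = 0
So g(5) = 0.
By the Sprague-Grundy theorem, the Grundy value of a sum of independent games is the XOR of the component values.
Combined value = 0 XOR 0 = 0.

0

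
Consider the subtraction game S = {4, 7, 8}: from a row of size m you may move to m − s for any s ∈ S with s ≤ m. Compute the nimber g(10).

2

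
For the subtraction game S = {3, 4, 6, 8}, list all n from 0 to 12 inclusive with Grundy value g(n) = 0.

0, 1, 2, 11, 12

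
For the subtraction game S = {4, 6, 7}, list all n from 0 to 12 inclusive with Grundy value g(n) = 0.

0, 1, 2, 3, 11, 12

Grundy values for subtraction set {4, 6, 7}:
g(0) = mex{} = 0
g(1) = mex{} = 0
g(2) = mex{} = 0
g(3) = mex{} = 0
g(4) = mex{0} = 1
g(5) = mex{0} = 1
g(6) = mex{0} = 1
g(7) = mex{0} = 1
g(8) = mex{0,1} = 2
g(9) = mex{0,1} = 2
g(10) = mex{0,1} = 2
g(11) = mex{1} = 0
g(12) = mex{1,2} = 0
The P-positions (g = 0) in 0..12 are 0, 1, 2, 3, 11, 12.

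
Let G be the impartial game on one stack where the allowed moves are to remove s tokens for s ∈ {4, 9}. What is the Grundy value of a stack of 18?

1

Grundy values for subtraction set {4, 9}:
k:     0  1  2  3  4  5  6  7  8  9 10 11 12 13 14 15 16 17 18
g(k):  0  0  0  0  1  1  1  1  0  2  2  2  1  0  0  0  0  1  1
So g(18) = 1.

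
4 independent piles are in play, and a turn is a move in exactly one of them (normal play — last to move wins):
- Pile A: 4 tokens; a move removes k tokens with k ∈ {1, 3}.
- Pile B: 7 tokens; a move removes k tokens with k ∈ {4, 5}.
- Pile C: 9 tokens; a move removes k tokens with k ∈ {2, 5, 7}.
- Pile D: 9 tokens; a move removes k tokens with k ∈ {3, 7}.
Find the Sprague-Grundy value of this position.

2

Grundy values for pile A (subtraction set {1, 3}):
k:     0  1  2  3  4
g(k):  0  1  0  1  0
So g(4) = 0.
For pile B, compute g(0), g(1), … with moves {4, 5}:
g(0) = mex{} = 0
g(1) = mex{} = 0
g(2) = mex{} = 0
g(3) = mex{} = 0
g(4) = mex{0} = 1
g(5) = mex{0} = 1
g(6) = mex{0} = 1
g(7) = mex{0} = 1
So g(7) = 1.
For pile C, compute g(0), g(1), … with moves {2, 5, 7}:
k:     0  1  2  3  4  5  6  7  8  9
g(k):  0  0  1  1  0  2  1  3  2  2
So g(9) = 2.
For pile D, compute g(0), g(1), … with moves {3, 7}:
k:     0  1  2  3  4  5  6  7  8  9
g(k):  0  0  0  1  1  1  0  2  2  1
So g(9) = 1.
The value of a disjunctive sum is the nim-sum of the parts.
Combined value = 0 ⊕ 1 ⊕ 2 ⊕ 1 = 2.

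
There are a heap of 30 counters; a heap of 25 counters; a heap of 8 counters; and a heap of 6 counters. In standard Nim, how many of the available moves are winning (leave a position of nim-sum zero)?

3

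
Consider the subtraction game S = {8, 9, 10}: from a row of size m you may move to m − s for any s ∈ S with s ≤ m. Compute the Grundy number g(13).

1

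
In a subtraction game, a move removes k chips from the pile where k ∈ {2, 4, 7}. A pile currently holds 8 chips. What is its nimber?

1

Grundy values for subtraction set {2, 4, 7}:
g(0) = mex{} = 0
g(1) = mex{} = 0
g(2) = mex{0} = 1
g(3) = mex{0} = 1
g(4) = mex{0,1} = 2
g(5) = mex{0,1} = 2
g(6) = mex{1,2} = 0
g(7) = mex{0,1,2} = 3
g(8) = mex{0,2} = 1
So g(8) = 1.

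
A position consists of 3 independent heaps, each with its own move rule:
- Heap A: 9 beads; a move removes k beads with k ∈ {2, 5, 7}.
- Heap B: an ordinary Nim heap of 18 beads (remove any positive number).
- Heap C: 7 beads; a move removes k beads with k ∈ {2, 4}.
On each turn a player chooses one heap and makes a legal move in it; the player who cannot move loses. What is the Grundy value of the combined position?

16

Grundy values for heap A (subtraction set {2, 5, 7}):
k:     0  1  2  3  4  5  6  7  8  9
g(k):  0  0  1  1  0  2  1  3  2  2
So g(9) = 2.
Heap B is a plain Nim heap of size 18, so its Grundy value is 18.
For heap C, compute g(0), g(1), … with moves {2, 4}:
g(0) = mex{} = 0
g(1) = mex{} = 0
g(2) = mex{0} = 1
g(3) = mex{0} = 1
g(4) = mex{0,1} = 2
g(5) = mex{0,1} = 2
g(6) = mex{1,2} = 0
g(7) = mex{1,2} = 0
So g(7) = 0.
The value of a disjunctive sum is the nim-sum of the parts.
Combined value = 2 ⊕ 18 ⊕ 0 = 16.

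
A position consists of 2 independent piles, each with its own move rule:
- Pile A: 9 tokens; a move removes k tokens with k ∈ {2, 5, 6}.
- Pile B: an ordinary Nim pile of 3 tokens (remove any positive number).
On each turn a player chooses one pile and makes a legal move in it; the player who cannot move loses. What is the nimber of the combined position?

For pile A, compute g(0), g(1), … with moves {2, 5, 6}:
k:     0  1  2  3  4  5  6  7  8  9
g(k):  0  0  1  1  0  2  1  3  0  2
So g(9) = 2.
Pile B is a plain Nim pile of size 3, so its Grundy value is 3.
By the Sprague-Grundy theorem, the Grundy value of a sum of independent games is the XOR of the component values.
Combined value = 2 ⊕ 3 = 1.

1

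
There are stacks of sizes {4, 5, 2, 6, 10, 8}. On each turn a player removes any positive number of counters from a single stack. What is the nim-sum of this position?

7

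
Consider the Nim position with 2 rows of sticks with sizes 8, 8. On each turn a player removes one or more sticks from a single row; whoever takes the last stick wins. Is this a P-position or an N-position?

P-position

Bitwise XOR of the heap sizes:
  1000  (8)
  1000  (8)
  ----
  0000  (0)
The nim-sum is 0, so this is a P-position: the player to move is in a losing position under optimal play.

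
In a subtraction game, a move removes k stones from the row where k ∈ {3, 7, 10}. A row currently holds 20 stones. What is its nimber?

Compute g(0), g(1), … for moves {3, 7, 10}:
k:     0  1  2  3  4  5  6  7  8  9 10 11 12 13 14 15 16 17 18 19 20
g(k):  0  0  0  1  1  1  0  2  2  1  3  3  2  2  0  0  3  1  1  0  0
So g(20) = 0.

0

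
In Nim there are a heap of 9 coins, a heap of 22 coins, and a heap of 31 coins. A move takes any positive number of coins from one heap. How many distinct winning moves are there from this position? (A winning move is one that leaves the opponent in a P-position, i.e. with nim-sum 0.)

Bitwise XOR of the heap sizes:
  01001  (9)
  10110  (22)
  11111  (31)
  -----
  00000  (0)
The nim-sum is already 0, so every move leaves a nonzero nim-sum — there are no winning moves.

0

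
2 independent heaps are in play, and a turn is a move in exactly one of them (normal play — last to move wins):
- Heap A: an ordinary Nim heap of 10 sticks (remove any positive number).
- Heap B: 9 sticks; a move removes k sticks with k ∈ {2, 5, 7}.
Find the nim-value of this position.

8

Heap A is a plain Nim heap of size 10, so its Grundy value is 10.
Grundy values for heap B (subtraction set {2, 5, 7}):
g(0) = mex{} = 0
g(1) = mex{} = 0
g(2) = mex{0} = 1
g(3) = mex{0} = 1
g(4) = mex{1} = 0
g(5) = mex{0,1} = 2
g(6) = mex{0} = 1
g(7) = mex{0,1,2} = 3
g(8) = mex{0,1} = 2
g(9) = mex{0,1,3} = 2
So g(9) = 2.
The value of a disjunctive sum is the nim-sum of the parts.
Combined value = 10 ⊕ 2 = 8.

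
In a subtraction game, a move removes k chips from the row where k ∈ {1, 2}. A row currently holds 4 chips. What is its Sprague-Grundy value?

Compute g(0), g(1), … for moves {1, 2}:
k:     0  1  2  3  4
g(k):  0  1  2  0  1
So g(4) = 1.

1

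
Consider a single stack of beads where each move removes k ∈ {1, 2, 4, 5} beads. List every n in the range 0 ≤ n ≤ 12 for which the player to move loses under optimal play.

Grundy values for subtraction set {1, 2, 4, 5}:
k:     0  1  2  3  4  5  6  7  8  9 10 11 12
g(k):  0  1  2  0  1  2  0  1  2  0  1  2  0
The P-positions (g = 0) in 0..12 are 0, 3, 6, 9, 12.

0, 3, 6, 9, 12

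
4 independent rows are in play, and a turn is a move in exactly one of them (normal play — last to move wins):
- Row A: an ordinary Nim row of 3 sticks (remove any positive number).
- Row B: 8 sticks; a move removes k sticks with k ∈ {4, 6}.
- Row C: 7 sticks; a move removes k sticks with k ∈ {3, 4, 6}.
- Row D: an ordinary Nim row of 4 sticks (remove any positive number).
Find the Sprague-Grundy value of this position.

Row A is a plain Nim row of size 3, so its Grundy value is 3.
For row B, compute g(0), g(1), … with moves {4, 6}:
g(0) = mex{} = 0
g(1) = mex{} = 0
g(2) = mex{} = 0
g(3) = mex{} = 0
g(4) = mex{0} = 1
g(5) = mex{0} = 1
g(6) = mex{0} = 1
g(7) = mex{0} = 1
g(8) = mex{0,1} = 2
So g(8) = 2.
Build the Grundy sequence for row C with g(k) = mex{g(k−s) : s ∈ {3, 4, 6}, s ≤ k}:
k:     0  1  2  3  4  5  6  7
g(k):  0  0  0  1  1  1  2  2
So g(7) = 2.
Row D is a plain Nim row of size 4, so its Grundy value is 4.
By the Sprague-Grundy theorem, the Grundy value of a sum of independent games is the XOR of the component values.
Combined value = 3 ⊕ 2 ⊕ 2 ⊕ 4 = 7.

7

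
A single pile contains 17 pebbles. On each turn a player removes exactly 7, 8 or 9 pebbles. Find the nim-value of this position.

0

Grundy values for subtraction set {7, 8, 9}:
k:     0  1  2  3  4  5  6  7  8  9 10 11 12 13 14 15 16 17
g(k):  0  0  0  0  0  0  0  1  1  1  1  1  1  1  2  2  0  0
So g(17) = 0.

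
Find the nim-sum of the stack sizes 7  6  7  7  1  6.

6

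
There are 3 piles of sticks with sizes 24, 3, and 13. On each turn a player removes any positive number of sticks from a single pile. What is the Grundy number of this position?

22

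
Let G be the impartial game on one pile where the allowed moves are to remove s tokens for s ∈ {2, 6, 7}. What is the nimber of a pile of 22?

0

Build the Grundy sequence with g(k) = mex{g(k−s) : s ∈ {2, 6, 7}, s ≤ k}:
k:     0  1  2  3  4  5  6  7  8  9 10 11 12 13 14 15 16 17 18 19 20 21 22
g(k):  0  0  1  1  0  0  1  1  2  0  3  1  2  0  0  1  1  0  0  1  1  2  0
So g(22) = 0.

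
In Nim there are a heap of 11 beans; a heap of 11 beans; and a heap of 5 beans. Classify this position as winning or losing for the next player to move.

Compute the nim-sum pairwise:
11 ^ 11 = 0
0 ^ 5 = 5
The nim-sum is 5 ≠ 0, so this is an N-position: the player to move can win.

Winning position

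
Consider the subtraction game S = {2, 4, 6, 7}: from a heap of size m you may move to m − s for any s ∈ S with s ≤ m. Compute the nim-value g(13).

2

Compute g(0), g(1), … for moves {2, 4, 6, 7}:
k:     0  1  2  3  4  5  6  7  8  9 10 11 12 13
g(k):  0  0  1  1  2  2  3  3  4  0  0  1  1  2
So g(13) = 2.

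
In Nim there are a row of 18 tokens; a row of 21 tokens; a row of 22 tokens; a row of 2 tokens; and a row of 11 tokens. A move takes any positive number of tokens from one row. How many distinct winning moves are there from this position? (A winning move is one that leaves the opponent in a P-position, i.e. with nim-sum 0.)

Write each in binary and XOR column by column:
  10010  (18)
  10101  (21)
  10110  (22)
  00010  (2)
  01011  (11)
  -----
  11000  (24)
The overall nim-sum is X = 24. A row of size p has a winning move iff p XOR X < p (reduce it to p XOR X).
  18: 18 XOR 24 = 10 < 18 — winning move (to 10).
  21: 21 XOR 24 = 13 < 21 — winning move (to 13).
  22: 22 XOR 24 = 14 < 22 — winning move (to 14).
  2: 2 XOR 24 = 26 ≥ 2 — no move.
  11: 11 XOR 24 = 19 ≥ 11 — no move.
That gives 3 winning moves.

3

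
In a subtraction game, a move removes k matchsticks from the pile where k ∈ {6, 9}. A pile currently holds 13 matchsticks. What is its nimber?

Build the Grundy sequence with g(k) = mex{g(k−s) : s ∈ {6, 9}, s ≤ k}:
g(0) = mex{} = 0
g(1) = mex{} = 0
g(2) = mex{} = 0
g(3) = mex{} = 0
g(4) = mex{} = 0
g(5) = mex{} = 0
g(6) = mex{0} = 1
g(7) = mex{0} = 1
g(8) = mex{0} = 1
g(9) = mex{0} = 1
g(10) = mex{0} = 1
g(11) = mex{0} = 1
g(12) = mex{0,1} = 2
g(13) = mex{0,1} = 2
So g(13) = 2.

2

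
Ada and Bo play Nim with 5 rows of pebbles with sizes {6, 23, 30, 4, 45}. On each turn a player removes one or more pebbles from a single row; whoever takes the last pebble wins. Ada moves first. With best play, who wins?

Nim-sum: 6 XOR 23 XOR 30 XOR 4 XOR 45 = 38.
The nim-sum is 38 ≠ 0, so this is an N-position: the player to move can win; Ada has a winning move.

Ada wins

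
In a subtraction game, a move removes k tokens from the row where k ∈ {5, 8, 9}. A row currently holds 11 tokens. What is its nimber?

Build the Grundy sequence with g(k) = mex{g(k−s) : s ∈ {5, 8, 9}, s ≤ k}:
g(0) = mex{} = 0
g(1) = mex{} = 0
g(2) = mex{} = 0
g(3) = mex{} = 0
g(4) = mex{} = 0
g(5) = mex{0} = 1
g(6) = mex{0} = 1
g(7) = mex{0} = 1
g(8) = mex{0} = 1
g(9) = mex{0} = 1
g(10) = mex{0,1} = 2
g(11) = mex{0,1} = 2
So g(11) = 2.

2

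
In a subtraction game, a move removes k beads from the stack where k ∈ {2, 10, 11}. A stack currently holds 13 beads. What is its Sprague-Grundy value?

Build the Grundy sequence with g(k) = mex{g(k−s) : s ∈ {2, 10, 11}, s ≤ k}:
g(0) = mex{} = 0
g(1) = mex{} = 0
g(2) = mex{0} = 1
g(3) = mex{0} = 1
g(4) = mex{1} = 0
g(5) = mex{1} = 0
g(6) = mex{0} = 1
g(7) = mex{0} = 1
g(8) = mex{1} = 0
g(9) = mex{1} = 0
g(10) = mex{0} = 1
g(11) = mex{0} = 1
g(12) = mex{0,1} = 2
g(13) = mex{1} = 0
So g(13) = 0.

0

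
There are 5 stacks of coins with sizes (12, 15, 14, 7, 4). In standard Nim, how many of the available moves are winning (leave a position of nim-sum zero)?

Compute the nim-sum pairwise:
12 ^ 15 = 3
3 ^ 14 = 13
13 ^ 7 = 10
10 ^ 4 = 14
The overall nim-sum is X = 14. A stack of size p has a winning move iff p XOR X < p (reduce it to p XOR X).
  12: 12 XOR 14 = 2 < 12 — winning move (to 2).
  15: 15 XOR 14 = 1 < 15 — winning move (to 1).
  14: 14 XOR 14 = 0 < 14 — winning move (to 0).
  7: 7 XOR 14 = 9 ≥ 7 — no move.
  4: 4 XOR 14 = 10 ≥ 4 — no move.
That gives 3 winning moves.

3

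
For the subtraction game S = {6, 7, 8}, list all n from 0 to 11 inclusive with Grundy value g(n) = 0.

0, 1, 2, 3, 4, 5

Compute g(0), g(1), … for moves {6, 7, 8}:
k:     0  1  2  3  4  5  6  7  8  9 10 11
g(k):  0  0  0  0  0  0  1  1  1  1  1  1
The P-positions (g = 0) in 0..11 are 0, 1, 2, 3, 4, 5.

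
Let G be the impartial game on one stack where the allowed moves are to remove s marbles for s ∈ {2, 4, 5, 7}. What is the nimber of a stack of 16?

Grundy values for subtraction set {2, 4, 5, 7}:
k:     0  1  2  3  4  5  6  7  8  9 10 11 12 13 14 15 16
g(k):  0  0  1  1  2  2  3  3  4  0  0  1  1  2  2  3  3
So g(16) = 3.

3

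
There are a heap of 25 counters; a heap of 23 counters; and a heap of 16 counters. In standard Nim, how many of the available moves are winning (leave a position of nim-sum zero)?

3

Nim-sum: 25 XOR 23 XOR 16 = 30.
The overall nim-sum is X = 30. A heap of size p has a winning move iff p XOR X < p (reduce it to p XOR X).
  25: 25 XOR 30 = 7 < 25 — winning move (to 7).
  23: 23 XOR 30 = 9 < 23 — winning move (to 9).
  16: 16 XOR 30 = 14 < 16 — winning move (to 14).
That gives 3 winning moves.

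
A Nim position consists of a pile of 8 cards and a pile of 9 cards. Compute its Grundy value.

1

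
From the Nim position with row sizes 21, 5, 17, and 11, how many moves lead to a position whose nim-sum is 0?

1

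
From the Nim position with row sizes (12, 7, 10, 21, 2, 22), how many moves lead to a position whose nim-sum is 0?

0

Compute the nim-sum pairwise:
12 ^ 7 = 11
11 ^ 10 = 1
1 ^ 21 = 20
20 ^ 2 = 22
22 ^ 22 = 0
The nim-sum is already 0, so every move leaves a nonzero nim-sum — there are no winning moves.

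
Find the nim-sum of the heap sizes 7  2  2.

7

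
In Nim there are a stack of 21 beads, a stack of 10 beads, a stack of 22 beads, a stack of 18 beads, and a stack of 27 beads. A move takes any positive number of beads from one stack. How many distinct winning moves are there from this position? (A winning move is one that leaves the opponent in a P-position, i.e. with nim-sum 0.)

0

Compute the nim-sum pairwise:
21 ⊕ 10 = 31
31 ⊕ 22 = 9
9 ⊕ 18 = 27
27 ⊕ 27 = 0
The nim-sum is already 0, so every move leaves a nonzero nim-sum — there are no winning moves.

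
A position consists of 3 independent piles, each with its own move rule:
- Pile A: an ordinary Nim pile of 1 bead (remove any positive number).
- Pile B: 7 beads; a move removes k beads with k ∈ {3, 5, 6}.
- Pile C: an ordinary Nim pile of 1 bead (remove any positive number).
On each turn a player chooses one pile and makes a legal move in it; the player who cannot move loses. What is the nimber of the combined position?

Pile A is a plain Nim pile of size 1, so its Grundy value is 1.
Grundy values for pile B (subtraction set {3, 5, 6}):
g(0) = mex{} = 0
g(1) = mex{} = 0
g(2) = mex{} = 0
g(3) = mex{0} = 1
g(4) = mex{0} = 1
g(5) = mex{0} = 1
g(6) = mex{0,1} = 2
g(7) = mex{0,1} = 2
So g(7) = 2.
Pile C is a plain Nim pile of size 1, so its Grundy value is 1.
The value of a disjunctive sum is the nim-sum of the parts.
Combined value = 1 XOR 2 XOR 1 = 2.

2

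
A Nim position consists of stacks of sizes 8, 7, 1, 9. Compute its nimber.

7

Compute the nim-sum pairwise:
8 XOR 7 = 15
15 XOR 1 = 14
14 XOR 9 = 7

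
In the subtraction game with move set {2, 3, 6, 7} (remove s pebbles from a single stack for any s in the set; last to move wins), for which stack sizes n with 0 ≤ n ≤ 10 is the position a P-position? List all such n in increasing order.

0, 1, 5, 9, 10

Grundy values for subtraction set {2, 3, 6, 7}:
g(0) = mex{} = 0
g(1) = mex{} = 0
g(2) = mex{0} = 1
g(3) = mex{0} = 1
g(4) = mex{0,1} = 2
g(5) = mex{1} = 0
g(6) = mex{0,1,2} = 3
g(7) = mex{0,2} = 1
g(8) = mex{0,1,3} = 2
g(9) = mex{1,3} = 0
g(10) = mex{1,2} = 0
The P-positions (g = 0) in 0..10 are 0, 1, 5, 9, 10.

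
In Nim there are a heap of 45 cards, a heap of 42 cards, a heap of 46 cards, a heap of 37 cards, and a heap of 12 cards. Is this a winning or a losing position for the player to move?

Write each in binary and XOR column by column:
  101101  (45)
  101010  (42)
  101110  (46)
  100101  (37)
  001100  (12)
  ------
  000000  (0)
The nim-sum is 0, so this is a P-position: the player to move is in a losing position under optimal play.

Losing position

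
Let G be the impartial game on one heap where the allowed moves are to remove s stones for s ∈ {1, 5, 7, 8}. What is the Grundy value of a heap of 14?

2

Grundy values for subtraction set {1, 5, 7, 8}:
k:     0  1  2  3  4  5  6  7  8  9 10 11 12 13 14
g(k):  0  1  0  1  0  1  0  1  2  3  2  3  2  3  2
So g(14) = 2.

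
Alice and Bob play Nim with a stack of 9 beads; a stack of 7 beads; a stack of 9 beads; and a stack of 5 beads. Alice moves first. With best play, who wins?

Bitwise XOR of the heap sizes:
  1001  (9)
  0111  (7)
  1001  (9)
  0101  (5)
  ----
  0010  (2)
The nim-sum is 2 ≠ 0, so this is an N-position: the player to move can win; Alice has a winning move.

Alice wins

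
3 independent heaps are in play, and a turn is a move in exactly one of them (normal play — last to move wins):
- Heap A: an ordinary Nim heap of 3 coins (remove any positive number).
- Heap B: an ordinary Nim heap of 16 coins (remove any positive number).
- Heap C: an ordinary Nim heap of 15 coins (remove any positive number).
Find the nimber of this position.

28

Heap A is a plain Nim heap of size 3, so its Grundy value is 3.
Heap B is a plain Nim heap of size 16, so its Grundy value is 16.
Heap C is a plain Nim heap of size 15, so its Grundy value is 15.
The value of a disjunctive sum is the nim-sum of the parts.
Combined value = 3 ⊕ 16 ⊕ 15 = 28.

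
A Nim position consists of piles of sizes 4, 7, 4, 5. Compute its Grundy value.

Nim-sum: 4 ^ 7 ^ 4 ^ 5 = 2.

2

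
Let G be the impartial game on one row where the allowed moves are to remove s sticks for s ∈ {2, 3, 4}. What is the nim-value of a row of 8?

1

Compute g(0), g(1), … for moves {2, 3, 4}:
k:     0  1  2  3  4  5  6  7  8
g(k):  0  0  1  1  2  2  0  0  1
So g(8) = 1.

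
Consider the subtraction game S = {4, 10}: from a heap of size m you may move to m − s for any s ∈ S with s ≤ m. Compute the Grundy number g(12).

Grundy values for subtraction set {4, 10}:
k:     0  1  2  3  4  5  6  7  8  9 10 11 12
g(k):  0  0  0  0  1  1  1  1  0  0  2  2  1
So g(12) = 1.

1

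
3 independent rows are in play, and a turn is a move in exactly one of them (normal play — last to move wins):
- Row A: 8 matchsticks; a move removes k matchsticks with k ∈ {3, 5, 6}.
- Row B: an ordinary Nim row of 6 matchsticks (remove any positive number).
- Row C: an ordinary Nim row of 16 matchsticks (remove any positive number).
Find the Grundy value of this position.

20

For row A, compute g(0), g(1), … with moves {3, 5, 6}:
k:     0  1  2  3  4  5  6  7  8
g(k):  0  0  0  1  1  1  2  2  2
So g(8) = 2.
Row B is a plain Nim row of size 6, so its Grundy value is 6.
Row C is a plain Nim row of size 16, so its Grundy value is 16.
By the Sprague-Grundy theorem, the Grundy value of a sum of independent games is the XOR of the component values.
Combined value = 2 XOR 6 XOR 16 = 20.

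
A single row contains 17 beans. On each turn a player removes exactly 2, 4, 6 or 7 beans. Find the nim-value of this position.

4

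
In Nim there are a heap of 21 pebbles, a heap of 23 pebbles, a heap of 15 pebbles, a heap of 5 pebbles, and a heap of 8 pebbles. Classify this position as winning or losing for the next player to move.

Losing position

Compute the nim-sum pairwise:
21 ^ 23 = 2
2 ^ 15 = 13
13 ^ 5 = 8
8 ^ 8 = 0
The nim-sum is 0, so this is a P-position: the player to move is in a losing position under optimal play.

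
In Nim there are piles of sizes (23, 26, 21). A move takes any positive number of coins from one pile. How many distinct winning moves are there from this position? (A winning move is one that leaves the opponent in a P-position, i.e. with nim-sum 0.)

3

Nim-sum: 23 ^ 26 ^ 21 = 24.
The overall nim-sum is X = 24. A pile of size p has a winning move iff p XOR X < p (reduce it to p XOR X).
  23: 23 XOR 24 = 15 < 23 — winning move (to 15).
  26: 26 XOR 24 = 2 < 26 — winning move (to 2).
  21: 21 XOR 24 = 13 < 21 — winning move (to 13).
That gives 3 winning moves.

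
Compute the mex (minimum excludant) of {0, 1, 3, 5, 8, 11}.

The values 0, 1 are all present; 2 is the first non-negative integer missing from the set.

2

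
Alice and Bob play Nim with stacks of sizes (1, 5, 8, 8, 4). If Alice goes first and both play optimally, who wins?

Nim-sum: 1 XOR 5 XOR 8 XOR 8 XOR 4 = 0.
The nim-sum is 0, so this is a P-position: the player to move is in a losing position under optimal play; Alice is about to move from it and so loses — Bob wins.

Bob wins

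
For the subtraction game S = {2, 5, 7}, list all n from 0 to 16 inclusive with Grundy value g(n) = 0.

0, 1, 4, 10, 13, 14

Build the Grundy sequence with g(k) = mex{g(k−s) : s ∈ {2, 5, 7}, s ≤ k}:
k:     0  1  2  3  4  5  6  7  8  9 10 11 12 13 14 15 16
g(k):  0  0  1  1  0  2  1  3  2  2  0  3  1  0  0  1  1
The P-positions (g = 0) in 0..16 are 0, 1, 4, 10, 13, 14.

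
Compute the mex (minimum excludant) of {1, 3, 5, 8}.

0

0 is not in the set, so the mex is 0.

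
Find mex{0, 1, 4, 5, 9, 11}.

The values 0, 1 are all present; 2 is the first non-negative integer missing from the set.

2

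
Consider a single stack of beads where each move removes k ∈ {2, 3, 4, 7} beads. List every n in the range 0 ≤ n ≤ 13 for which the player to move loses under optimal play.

0, 1, 6, 11, 12

Grundy values for subtraction set {2, 3, 4, 7}:
g(0) = mex{} = 0
g(1) = mex{} = 0
g(2) = mex{0} = 1
g(3) = mex{0} = 1
g(4) = mex{0,1} = 2
g(5) = mex{0,1} = 2
g(6) = mex{1,2} = 0
g(7) = mex{0,1,2} = 3
g(8) = mex{0,2} = 1
g(9) = mex{0,1,2,3} = 4
g(10) = mex{0,1,3} = 2
g(11) = mex{1,2,3,4} = 0
g(12) = mex{1,2,4} = 0
g(13) = mex{0,2,4} = 1
The P-positions (g = 0) in 0..13 are 0, 1, 6, 11, 12.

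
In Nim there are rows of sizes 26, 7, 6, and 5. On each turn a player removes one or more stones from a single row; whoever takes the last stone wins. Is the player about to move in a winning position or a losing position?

Bitwise XOR of the heap sizes:
  11010  (26)
  00111  (7)
  00110  (6)
  00101  (5)
  -----
  11110  (30)
The nim-sum is 30 ≠ 0, so this is an N-position: the player to move can win.

Winning position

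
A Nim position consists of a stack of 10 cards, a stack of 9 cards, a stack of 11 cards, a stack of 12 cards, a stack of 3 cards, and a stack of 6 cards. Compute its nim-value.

Nim-sum: 10 ⊕ 9 ⊕ 11 ⊕ 12 ⊕ 3 ⊕ 6 = 1.

1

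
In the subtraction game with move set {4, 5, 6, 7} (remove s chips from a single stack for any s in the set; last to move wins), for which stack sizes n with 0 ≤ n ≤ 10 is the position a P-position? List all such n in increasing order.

0, 1, 2, 3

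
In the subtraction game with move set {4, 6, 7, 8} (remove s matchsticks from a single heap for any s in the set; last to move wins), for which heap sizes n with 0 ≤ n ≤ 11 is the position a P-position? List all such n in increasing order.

Grundy values for subtraction set {4, 6, 7, 8}:
g(0) = mex{} = 0
g(1) = mex{} = 0
g(2) = mex{} = 0
g(3) = mex{} = 0
g(4) = mex{0} = 1
g(5) = mex{0} = 1
g(6) = mex{0} = 1
g(7) = mex{0} = 1
g(8) = mex{0,1} = 2
g(9) = mex{0,1} = 2
g(10) = mex{0,1} = 2
g(11) = mex{0,1} = 2
The P-positions (g = 0) in 0..11 are 0, 1, 2, 3.

0, 1, 2, 3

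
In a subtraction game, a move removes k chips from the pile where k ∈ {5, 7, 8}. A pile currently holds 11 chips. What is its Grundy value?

Compute g(0), g(1), … for moves {5, 7, 8}:
g(0) = mex{} = 0
g(1) = mex{} = 0
g(2) = mex{} = 0
g(3) = mex{} = 0
g(4) = mex{} = 0
g(5) = mex{0} = 1
g(6) = mex{0} = 1
g(7) = mex{0} = 1
g(8) = mex{0} = 1
g(9) = mex{0} = 1
g(10) = mex{0,1} = 2
g(11) = mex{0,1} = 2
So g(11) = 2.

2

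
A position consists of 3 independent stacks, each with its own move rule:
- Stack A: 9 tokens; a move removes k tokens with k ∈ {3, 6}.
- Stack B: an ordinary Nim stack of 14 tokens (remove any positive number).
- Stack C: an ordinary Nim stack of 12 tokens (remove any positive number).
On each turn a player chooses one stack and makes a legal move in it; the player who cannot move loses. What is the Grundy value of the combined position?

Grundy values for stack A (subtraction set {3, 6}):
k:     0  1  2  3  4  5  6  7  8  9
g(k):  0  0  0  1  1  1  2  2  2  0
So g(9) = 0.
Stack B is a plain Nim stack of size 14, so its Grundy value is 14.
Stack C is a plain Nim stack of size 12, so its Grundy value is 12.
By the Sprague-Grundy theorem, the Grundy value of a sum of independent games is the XOR of the component values.
Combined value = 0 ⊕ 14 ⊕ 12 = 2.

2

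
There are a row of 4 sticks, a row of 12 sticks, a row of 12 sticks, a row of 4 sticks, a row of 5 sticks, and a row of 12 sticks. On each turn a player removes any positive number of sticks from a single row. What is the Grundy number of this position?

9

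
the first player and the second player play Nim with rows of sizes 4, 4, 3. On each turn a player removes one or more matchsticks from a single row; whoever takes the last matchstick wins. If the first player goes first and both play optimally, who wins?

the first player wins

Nim-sum: 4 XOR 4 XOR 3 = 3.
The nim-sum is 3 ≠ 0, so this is an N-position: the player to move can win; the first player has a winning move.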